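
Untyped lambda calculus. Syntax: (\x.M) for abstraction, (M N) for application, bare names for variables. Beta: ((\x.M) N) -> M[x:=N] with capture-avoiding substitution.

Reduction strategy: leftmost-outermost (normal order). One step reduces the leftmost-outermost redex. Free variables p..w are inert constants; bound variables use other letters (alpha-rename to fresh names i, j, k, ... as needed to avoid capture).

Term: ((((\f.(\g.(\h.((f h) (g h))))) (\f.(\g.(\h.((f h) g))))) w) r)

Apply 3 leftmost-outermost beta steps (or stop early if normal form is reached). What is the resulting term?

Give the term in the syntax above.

Answer: (((\f.(\g.(\h.((f h) g)))) r) (w r))

Derivation:
Step 0: ((((\f.(\g.(\h.((f h) (g h))))) (\f.(\g.(\h.((f h) g))))) w) r)
Step 1: (((\g.(\h.(((\f.(\g.(\h.((f h) g)))) h) (g h)))) w) r)
Step 2: ((\h.(((\f.(\g.(\h.((f h) g)))) h) (w h))) r)
Step 3: (((\f.(\g.(\h.((f h) g)))) r) (w r))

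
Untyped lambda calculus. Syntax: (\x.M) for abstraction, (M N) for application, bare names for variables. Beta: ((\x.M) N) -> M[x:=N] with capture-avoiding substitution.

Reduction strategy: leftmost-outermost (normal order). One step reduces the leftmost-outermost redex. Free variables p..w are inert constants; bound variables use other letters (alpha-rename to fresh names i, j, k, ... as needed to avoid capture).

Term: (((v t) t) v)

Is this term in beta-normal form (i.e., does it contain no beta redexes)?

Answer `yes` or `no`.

Term: (((v t) t) v)
No beta redexes found.

Answer: yes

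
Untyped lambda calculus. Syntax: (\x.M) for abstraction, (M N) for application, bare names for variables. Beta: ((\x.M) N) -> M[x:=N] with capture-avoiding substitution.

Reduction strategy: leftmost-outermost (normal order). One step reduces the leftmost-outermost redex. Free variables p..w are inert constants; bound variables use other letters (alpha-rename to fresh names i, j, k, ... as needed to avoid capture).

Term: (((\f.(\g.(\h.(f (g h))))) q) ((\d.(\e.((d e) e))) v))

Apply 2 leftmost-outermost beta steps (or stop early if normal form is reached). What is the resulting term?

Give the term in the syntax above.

Step 0: (((\f.(\g.(\h.(f (g h))))) q) ((\d.(\e.((d e) e))) v))
Step 1: ((\g.(\h.(q (g h)))) ((\d.(\e.((d e) e))) v))
Step 2: (\h.(q (((\d.(\e.((d e) e))) v) h)))

Answer: (\h.(q (((\d.(\e.((d e) e))) v) h)))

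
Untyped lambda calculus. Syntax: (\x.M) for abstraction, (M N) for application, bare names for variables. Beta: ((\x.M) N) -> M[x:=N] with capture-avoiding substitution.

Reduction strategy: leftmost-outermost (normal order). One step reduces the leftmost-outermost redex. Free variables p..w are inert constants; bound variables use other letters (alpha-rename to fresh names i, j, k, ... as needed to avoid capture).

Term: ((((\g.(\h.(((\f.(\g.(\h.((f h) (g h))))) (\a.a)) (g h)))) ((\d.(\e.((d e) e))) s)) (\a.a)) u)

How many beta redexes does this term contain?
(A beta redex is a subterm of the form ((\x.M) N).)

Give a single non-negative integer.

Term: ((((\g.(\h.(((\f.(\g.(\h.((f h) (g h))))) (\a.a)) (g h)))) ((\d.(\e.((d e) e))) s)) (\a.a)) u)
  Redex: ((\g.(\h.(((\f.(\g.(\h.((f h) (g h))))) (\a.a)) (g h)))) ((\d.(\e.((d e) e))) s))
  Redex: ((\f.(\g.(\h.((f h) (g h))))) (\a.a))
  Redex: ((\d.(\e.((d e) e))) s)
Total redexes: 3

Answer: 3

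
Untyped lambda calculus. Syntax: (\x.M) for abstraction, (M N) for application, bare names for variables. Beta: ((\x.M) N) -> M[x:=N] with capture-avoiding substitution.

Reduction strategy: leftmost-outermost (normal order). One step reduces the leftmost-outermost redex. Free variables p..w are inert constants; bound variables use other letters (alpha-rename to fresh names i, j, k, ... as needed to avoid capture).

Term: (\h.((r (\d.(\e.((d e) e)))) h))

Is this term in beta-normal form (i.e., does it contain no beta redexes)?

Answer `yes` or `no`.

Answer: yes

Derivation:
Term: (\h.((r (\d.(\e.((d e) e)))) h))
No beta redexes found.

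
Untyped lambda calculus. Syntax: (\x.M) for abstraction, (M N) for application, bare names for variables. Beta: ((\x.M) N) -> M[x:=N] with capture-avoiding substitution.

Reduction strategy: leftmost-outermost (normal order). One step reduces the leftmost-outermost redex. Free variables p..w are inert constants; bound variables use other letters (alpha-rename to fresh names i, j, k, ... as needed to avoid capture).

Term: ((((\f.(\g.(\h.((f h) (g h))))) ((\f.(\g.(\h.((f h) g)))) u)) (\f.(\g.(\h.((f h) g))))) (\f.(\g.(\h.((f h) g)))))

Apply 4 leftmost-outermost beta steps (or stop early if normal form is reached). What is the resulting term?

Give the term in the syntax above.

Step 0: ((((\f.(\g.(\h.((f h) (g h))))) ((\f.(\g.(\h.((f h) g)))) u)) (\f.(\g.(\h.((f h) g))))) (\f.(\g.(\h.((f h) g)))))
Step 1: (((\g.(\h.((((\f.(\g.(\h.((f h) g)))) u) h) (g h)))) (\f.(\g.(\h.((f h) g))))) (\f.(\g.(\h.((f h) g)))))
Step 2: ((\h.((((\f.(\g.(\h.((f h) g)))) u) h) ((\f.(\g.(\h.((f h) g)))) h))) (\f.(\g.(\h.((f h) g)))))
Step 3: ((((\f.(\g.(\h.((f h) g)))) u) (\f.(\g.(\h.((f h) g))))) ((\f.(\g.(\h.((f h) g)))) (\f.(\g.(\h.((f h) g))))))
Step 4: (((\g.(\h.((u h) g))) (\f.(\g.(\h.((f h) g))))) ((\f.(\g.(\h.((f h) g)))) (\f.(\g.(\h.((f h) g))))))

Answer: (((\g.(\h.((u h) g))) (\f.(\g.(\h.((f h) g))))) ((\f.(\g.(\h.((f h) g)))) (\f.(\g.(\h.((f h) g))))))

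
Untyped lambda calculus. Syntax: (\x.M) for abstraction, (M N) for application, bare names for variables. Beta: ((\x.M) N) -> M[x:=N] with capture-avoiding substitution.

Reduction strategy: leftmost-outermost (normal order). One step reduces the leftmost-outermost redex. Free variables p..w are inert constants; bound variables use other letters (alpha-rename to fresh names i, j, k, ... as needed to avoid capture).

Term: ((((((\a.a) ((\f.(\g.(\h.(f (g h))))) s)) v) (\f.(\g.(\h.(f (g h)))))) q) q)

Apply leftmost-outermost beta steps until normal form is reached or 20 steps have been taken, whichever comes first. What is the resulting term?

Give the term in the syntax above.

Step 0: ((((((\a.a) ((\f.(\g.(\h.(f (g h))))) s)) v) (\f.(\g.(\h.(f (g h)))))) q) q)
Step 1: ((((((\f.(\g.(\h.(f (g h))))) s) v) (\f.(\g.(\h.(f (g h)))))) q) q)
Step 2: (((((\g.(\h.(s (g h)))) v) (\f.(\g.(\h.(f (g h)))))) q) q)
Step 3: ((((\h.(s (v h))) (\f.(\g.(\h.(f (g h)))))) q) q)
Step 4: (((s (v (\f.(\g.(\h.(f (g h))))))) q) q)

Answer: (((s (v (\f.(\g.(\h.(f (g h))))))) q) q)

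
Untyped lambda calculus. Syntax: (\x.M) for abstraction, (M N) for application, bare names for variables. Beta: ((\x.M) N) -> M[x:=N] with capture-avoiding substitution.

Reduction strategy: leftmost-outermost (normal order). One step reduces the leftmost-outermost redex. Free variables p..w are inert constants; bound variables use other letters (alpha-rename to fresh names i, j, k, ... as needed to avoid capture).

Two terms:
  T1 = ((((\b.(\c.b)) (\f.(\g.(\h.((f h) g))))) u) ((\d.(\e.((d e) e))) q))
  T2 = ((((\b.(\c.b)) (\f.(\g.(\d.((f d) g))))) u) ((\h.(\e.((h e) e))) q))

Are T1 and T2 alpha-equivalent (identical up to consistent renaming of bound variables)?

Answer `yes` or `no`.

Answer: yes

Derivation:
Term 1: ((((\b.(\c.b)) (\f.(\g.(\h.((f h) g))))) u) ((\d.(\e.((d e) e))) q))
Term 2: ((((\b.(\c.b)) (\f.(\g.(\d.((f d) g))))) u) ((\h.(\e.((h e) e))) q))
Alpha-equivalence: compare structure up to binder renaming.
Result: True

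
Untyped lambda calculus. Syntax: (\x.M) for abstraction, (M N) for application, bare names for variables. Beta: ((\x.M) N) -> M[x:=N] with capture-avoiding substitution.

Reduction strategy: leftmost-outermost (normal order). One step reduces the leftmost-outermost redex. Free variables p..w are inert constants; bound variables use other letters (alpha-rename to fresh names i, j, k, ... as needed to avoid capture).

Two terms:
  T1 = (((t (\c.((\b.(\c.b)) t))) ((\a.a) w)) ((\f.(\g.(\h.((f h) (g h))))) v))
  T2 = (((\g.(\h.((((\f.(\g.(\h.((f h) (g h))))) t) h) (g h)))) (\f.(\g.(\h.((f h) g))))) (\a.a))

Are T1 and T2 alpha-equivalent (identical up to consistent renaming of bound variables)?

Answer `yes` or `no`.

Answer: no

Derivation:
Term 1: (((t (\c.((\b.(\c.b)) t))) ((\a.a) w)) ((\f.(\g.(\h.((f h) (g h))))) v))
Term 2: (((\g.(\h.((((\f.(\g.(\h.((f h) (g h))))) t) h) (g h)))) (\f.(\g.(\h.((f h) g))))) (\a.a))
Alpha-equivalence: compare structure up to binder renaming.
Result: False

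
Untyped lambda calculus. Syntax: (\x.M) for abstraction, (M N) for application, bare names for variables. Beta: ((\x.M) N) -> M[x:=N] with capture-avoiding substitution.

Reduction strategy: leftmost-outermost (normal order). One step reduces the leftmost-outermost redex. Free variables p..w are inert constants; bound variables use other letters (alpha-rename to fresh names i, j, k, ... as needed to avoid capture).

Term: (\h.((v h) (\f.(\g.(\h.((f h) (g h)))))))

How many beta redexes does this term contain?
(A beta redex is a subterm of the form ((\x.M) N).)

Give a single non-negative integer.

Answer: 0

Derivation:
Term: (\h.((v h) (\f.(\g.(\h.((f h) (g h)))))))
  (no redexes)
Total redexes: 0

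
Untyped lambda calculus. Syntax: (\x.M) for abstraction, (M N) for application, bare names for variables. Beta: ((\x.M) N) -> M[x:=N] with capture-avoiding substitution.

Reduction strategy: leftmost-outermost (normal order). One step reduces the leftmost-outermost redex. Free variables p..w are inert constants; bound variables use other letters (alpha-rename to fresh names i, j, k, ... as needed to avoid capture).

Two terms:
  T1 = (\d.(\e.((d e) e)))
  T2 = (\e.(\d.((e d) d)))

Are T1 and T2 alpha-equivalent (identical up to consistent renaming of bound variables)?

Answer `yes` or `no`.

Answer: yes

Derivation:
Term 1: (\d.(\e.((d e) e)))
Term 2: (\e.(\d.((e d) d)))
Alpha-equivalence: compare structure up to binder renaming.
Result: True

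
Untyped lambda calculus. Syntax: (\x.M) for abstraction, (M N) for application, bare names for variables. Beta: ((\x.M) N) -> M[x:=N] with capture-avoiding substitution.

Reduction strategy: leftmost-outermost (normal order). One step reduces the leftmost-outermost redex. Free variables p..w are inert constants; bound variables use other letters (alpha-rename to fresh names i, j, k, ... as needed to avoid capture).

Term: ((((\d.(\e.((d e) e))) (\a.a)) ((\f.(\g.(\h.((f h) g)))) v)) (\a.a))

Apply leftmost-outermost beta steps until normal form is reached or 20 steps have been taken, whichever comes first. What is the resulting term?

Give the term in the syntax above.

Answer: ((v (\a.a)) (\g.(\h.((v h) g))))

Derivation:
Step 0: ((((\d.(\e.((d e) e))) (\a.a)) ((\f.(\g.(\h.((f h) g)))) v)) (\a.a))
Step 1: (((\e.(((\a.a) e) e)) ((\f.(\g.(\h.((f h) g)))) v)) (\a.a))
Step 2: ((((\a.a) ((\f.(\g.(\h.((f h) g)))) v)) ((\f.(\g.(\h.((f h) g)))) v)) (\a.a))
Step 3: ((((\f.(\g.(\h.((f h) g)))) v) ((\f.(\g.(\h.((f h) g)))) v)) (\a.a))
Step 4: (((\g.(\h.((v h) g))) ((\f.(\g.(\h.((f h) g)))) v)) (\a.a))
Step 5: ((\h.((v h) ((\f.(\g.(\h.((f h) g)))) v))) (\a.a))
Step 6: ((v (\a.a)) ((\f.(\g.(\h.((f h) g)))) v))
Step 7: ((v (\a.a)) (\g.(\h.((v h) g))))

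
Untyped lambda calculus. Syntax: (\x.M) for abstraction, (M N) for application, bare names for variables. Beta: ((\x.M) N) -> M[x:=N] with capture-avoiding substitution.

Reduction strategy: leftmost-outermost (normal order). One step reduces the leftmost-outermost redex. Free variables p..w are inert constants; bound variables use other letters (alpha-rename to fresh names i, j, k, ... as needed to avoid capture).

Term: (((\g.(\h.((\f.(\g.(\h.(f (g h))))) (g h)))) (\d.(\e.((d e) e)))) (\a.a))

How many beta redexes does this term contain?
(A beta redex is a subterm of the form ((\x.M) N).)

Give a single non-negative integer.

Term: (((\g.(\h.((\f.(\g.(\h.(f (g h))))) (g h)))) (\d.(\e.((d e) e)))) (\a.a))
  Redex: ((\g.(\h.((\f.(\g.(\h.(f (g h))))) (g h)))) (\d.(\e.((d e) e))))
  Redex: ((\f.(\g.(\h.(f (g h))))) (g h))
Total redexes: 2

Answer: 2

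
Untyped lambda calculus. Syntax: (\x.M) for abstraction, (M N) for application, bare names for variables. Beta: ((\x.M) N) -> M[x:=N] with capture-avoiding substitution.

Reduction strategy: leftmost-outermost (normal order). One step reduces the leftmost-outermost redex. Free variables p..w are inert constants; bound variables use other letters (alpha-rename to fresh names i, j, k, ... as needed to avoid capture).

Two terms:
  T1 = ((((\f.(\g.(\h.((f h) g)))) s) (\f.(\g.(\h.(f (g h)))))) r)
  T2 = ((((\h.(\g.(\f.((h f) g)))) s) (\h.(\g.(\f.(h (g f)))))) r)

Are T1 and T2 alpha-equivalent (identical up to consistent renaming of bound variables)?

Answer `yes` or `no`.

Term 1: ((((\f.(\g.(\h.((f h) g)))) s) (\f.(\g.(\h.(f (g h)))))) r)
Term 2: ((((\h.(\g.(\f.((h f) g)))) s) (\h.(\g.(\f.(h (g f)))))) r)
Alpha-equivalence: compare structure up to binder renaming.
Result: True

Answer: yes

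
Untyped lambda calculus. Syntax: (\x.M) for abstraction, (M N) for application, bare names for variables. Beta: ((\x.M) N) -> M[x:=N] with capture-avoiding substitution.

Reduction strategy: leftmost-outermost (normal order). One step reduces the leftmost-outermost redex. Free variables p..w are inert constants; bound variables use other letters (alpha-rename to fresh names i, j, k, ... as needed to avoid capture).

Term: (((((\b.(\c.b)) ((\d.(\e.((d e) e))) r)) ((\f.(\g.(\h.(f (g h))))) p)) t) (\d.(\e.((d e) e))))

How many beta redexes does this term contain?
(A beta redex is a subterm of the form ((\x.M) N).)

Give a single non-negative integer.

Answer: 3

Derivation:
Term: (((((\b.(\c.b)) ((\d.(\e.((d e) e))) r)) ((\f.(\g.(\h.(f (g h))))) p)) t) (\d.(\e.((d e) e))))
  Redex: ((\b.(\c.b)) ((\d.(\e.((d e) e))) r))
  Redex: ((\d.(\e.((d e) e))) r)
  Redex: ((\f.(\g.(\h.(f (g h))))) p)
Total redexes: 3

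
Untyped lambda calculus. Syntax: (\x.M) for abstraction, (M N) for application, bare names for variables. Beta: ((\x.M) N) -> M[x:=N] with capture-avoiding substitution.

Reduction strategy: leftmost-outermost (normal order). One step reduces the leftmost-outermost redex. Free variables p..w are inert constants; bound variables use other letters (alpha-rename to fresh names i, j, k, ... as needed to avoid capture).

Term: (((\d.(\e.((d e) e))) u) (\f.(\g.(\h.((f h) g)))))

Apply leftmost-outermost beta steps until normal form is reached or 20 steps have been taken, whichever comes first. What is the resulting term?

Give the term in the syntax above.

Answer: ((u (\f.(\g.(\h.((f h) g))))) (\f.(\g.(\h.((f h) g)))))

Derivation:
Step 0: (((\d.(\e.((d e) e))) u) (\f.(\g.(\h.((f h) g)))))
Step 1: ((\e.((u e) e)) (\f.(\g.(\h.((f h) g)))))
Step 2: ((u (\f.(\g.(\h.((f h) g))))) (\f.(\g.(\h.((f h) g)))))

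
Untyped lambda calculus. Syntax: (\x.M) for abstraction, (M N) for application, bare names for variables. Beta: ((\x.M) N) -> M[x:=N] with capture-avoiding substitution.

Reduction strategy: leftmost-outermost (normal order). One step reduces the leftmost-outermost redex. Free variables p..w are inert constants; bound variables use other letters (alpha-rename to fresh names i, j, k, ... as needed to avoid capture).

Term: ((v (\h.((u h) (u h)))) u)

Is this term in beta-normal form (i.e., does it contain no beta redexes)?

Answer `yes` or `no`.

Answer: yes

Derivation:
Term: ((v (\h.((u h) (u h)))) u)
No beta redexes found.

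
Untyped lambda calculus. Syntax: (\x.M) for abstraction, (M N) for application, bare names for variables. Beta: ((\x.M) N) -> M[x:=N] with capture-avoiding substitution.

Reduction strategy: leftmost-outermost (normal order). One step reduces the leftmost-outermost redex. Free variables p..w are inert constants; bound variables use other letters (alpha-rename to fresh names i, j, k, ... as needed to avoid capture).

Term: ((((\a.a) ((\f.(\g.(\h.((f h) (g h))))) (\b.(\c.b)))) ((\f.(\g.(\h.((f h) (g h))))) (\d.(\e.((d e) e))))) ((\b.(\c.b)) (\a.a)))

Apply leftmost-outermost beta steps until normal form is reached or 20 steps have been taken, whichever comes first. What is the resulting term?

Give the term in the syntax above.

Answer: (\c.(\a.a))

Derivation:
Step 0: ((((\a.a) ((\f.(\g.(\h.((f h) (g h))))) (\b.(\c.b)))) ((\f.(\g.(\h.((f h) (g h))))) (\d.(\e.((d e) e))))) ((\b.(\c.b)) (\a.a)))
Step 1: ((((\f.(\g.(\h.((f h) (g h))))) (\b.(\c.b))) ((\f.(\g.(\h.((f h) (g h))))) (\d.(\e.((d e) e))))) ((\b.(\c.b)) (\a.a)))
Step 2: (((\g.(\h.(((\b.(\c.b)) h) (g h)))) ((\f.(\g.(\h.((f h) (g h))))) (\d.(\e.((d e) e))))) ((\b.(\c.b)) (\a.a)))
Step 3: ((\h.(((\b.(\c.b)) h) (((\f.(\g.(\h.((f h) (g h))))) (\d.(\e.((d e) e)))) h))) ((\b.(\c.b)) (\a.a)))
Step 4: (((\b.(\c.b)) ((\b.(\c.b)) (\a.a))) (((\f.(\g.(\h.((f h) (g h))))) (\d.(\e.((d e) e)))) ((\b.(\c.b)) (\a.a))))
Step 5: ((\c.((\b.(\c.b)) (\a.a))) (((\f.(\g.(\h.((f h) (g h))))) (\d.(\e.((d e) e)))) ((\b.(\c.b)) (\a.a))))
Step 6: ((\b.(\c.b)) (\a.a))
Step 7: (\c.(\a.a))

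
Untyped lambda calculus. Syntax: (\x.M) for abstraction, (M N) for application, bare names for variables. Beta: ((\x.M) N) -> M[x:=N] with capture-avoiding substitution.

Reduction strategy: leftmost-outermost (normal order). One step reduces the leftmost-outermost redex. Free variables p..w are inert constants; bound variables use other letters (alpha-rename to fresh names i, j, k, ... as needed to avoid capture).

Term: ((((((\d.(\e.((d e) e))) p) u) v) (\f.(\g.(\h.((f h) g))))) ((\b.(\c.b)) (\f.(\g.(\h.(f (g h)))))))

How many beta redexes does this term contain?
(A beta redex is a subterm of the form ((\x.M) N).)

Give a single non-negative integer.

Answer: 2

Derivation:
Term: ((((((\d.(\e.((d e) e))) p) u) v) (\f.(\g.(\h.((f h) g))))) ((\b.(\c.b)) (\f.(\g.(\h.(f (g h)))))))
  Redex: ((\d.(\e.((d e) e))) p)
  Redex: ((\b.(\c.b)) (\f.(\g.(\h.(f (g h))))))
Total redexes: 2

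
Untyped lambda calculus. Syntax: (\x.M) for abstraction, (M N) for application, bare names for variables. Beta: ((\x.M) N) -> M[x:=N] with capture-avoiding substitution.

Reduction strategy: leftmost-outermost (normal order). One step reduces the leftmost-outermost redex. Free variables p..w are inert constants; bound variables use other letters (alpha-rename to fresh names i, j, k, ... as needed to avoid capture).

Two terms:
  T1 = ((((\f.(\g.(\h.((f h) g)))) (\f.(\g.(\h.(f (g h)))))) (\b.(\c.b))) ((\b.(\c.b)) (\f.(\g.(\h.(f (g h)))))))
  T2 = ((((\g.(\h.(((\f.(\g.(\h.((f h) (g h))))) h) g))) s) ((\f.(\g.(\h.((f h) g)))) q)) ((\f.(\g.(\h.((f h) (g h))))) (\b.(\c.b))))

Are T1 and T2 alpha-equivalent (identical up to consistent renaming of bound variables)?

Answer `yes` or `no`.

Answer: no

Derivation:
Term 1: ((((\f.(\g.(\h.((f h) g)))) (\f.(\g.(\h.(f (g h)))))) (\b.(\c.b))) ((\b.(\c.b)) (\f.(\g.(\h.(f (g h)))))))
Term 2: ((((\g.(\h.(((\f.(\g.(\h.((f h) (g h))))) h) g))) s) ((\f.(\g.(\h.((f h) g)))) q)) ((\f.(\g.(\h.((f h) (g h))))) (\b.(\c.b))))
Alpha-equivalence: compare structure up to binder renaming.
Result: False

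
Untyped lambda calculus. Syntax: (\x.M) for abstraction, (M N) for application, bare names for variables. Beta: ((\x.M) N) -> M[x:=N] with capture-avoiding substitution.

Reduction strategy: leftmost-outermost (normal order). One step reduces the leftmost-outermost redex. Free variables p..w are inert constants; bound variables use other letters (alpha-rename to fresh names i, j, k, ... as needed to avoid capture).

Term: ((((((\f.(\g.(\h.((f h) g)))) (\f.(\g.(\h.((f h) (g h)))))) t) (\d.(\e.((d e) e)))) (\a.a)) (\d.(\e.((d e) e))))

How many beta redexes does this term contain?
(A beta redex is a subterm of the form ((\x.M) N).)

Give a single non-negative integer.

Term: ((((((\f.(\g.(\h.((f h) g)))) (\f.(\g.(\h.((f h) (g h)))))) t) (\d.(\e.((d e) e)))) (\a.a)) (\d.(\e.((d e) e))))
  Redex: ((\f.(\g.(\h.((f h) g)))) (\f.(\g.(\h.((f h) (g h))))))
Total redexes: 1

Answer: 1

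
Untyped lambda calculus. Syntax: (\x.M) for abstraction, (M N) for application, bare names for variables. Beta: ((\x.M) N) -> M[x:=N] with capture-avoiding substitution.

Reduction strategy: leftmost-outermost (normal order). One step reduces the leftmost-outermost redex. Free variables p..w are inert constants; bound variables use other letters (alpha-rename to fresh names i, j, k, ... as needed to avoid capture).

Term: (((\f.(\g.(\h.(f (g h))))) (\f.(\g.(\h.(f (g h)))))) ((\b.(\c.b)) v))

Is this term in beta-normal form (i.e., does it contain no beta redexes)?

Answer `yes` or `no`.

Term: (((\f.(\g.(\h.(f (g h))))) (\f.(\g.(\h.(f (g h)))))) ((\b.(\c.b)) v))
Found 2 beta redex(es).

Answer: no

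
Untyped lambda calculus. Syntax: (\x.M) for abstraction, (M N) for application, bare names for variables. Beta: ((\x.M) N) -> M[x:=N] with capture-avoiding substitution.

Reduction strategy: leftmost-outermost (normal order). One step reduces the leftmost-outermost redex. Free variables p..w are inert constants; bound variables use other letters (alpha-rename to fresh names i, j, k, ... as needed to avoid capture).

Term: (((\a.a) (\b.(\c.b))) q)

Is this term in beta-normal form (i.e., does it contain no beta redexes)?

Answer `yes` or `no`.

Term: (((\a.a) (\b.(\c.b))) q)
Found 1 beta redex(es).

Answer: no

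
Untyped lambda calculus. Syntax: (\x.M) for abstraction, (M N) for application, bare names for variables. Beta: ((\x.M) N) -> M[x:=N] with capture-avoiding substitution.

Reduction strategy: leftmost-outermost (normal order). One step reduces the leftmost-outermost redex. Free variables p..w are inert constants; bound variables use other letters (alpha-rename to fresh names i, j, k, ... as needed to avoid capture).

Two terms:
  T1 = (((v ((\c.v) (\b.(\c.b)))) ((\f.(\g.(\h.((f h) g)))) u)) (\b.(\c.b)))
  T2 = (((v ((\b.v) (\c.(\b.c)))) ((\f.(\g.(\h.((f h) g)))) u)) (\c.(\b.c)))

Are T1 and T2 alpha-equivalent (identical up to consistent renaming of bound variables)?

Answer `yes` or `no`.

Term 1: (((v ((\c.v) (\b.(\c.b)))) ((\f.(\g.(\h.((f h) g)))) u)) (\b.(\c.b)))
Term 2: (((v ((\b.v) (\c.(\b.c)))) ((\f.(\g.(\h.((f h) g)))) u)) (\c.(\b.c)))
Alpha-equivalence: compare structure up to binder renaming.
Result: True

Answer: yes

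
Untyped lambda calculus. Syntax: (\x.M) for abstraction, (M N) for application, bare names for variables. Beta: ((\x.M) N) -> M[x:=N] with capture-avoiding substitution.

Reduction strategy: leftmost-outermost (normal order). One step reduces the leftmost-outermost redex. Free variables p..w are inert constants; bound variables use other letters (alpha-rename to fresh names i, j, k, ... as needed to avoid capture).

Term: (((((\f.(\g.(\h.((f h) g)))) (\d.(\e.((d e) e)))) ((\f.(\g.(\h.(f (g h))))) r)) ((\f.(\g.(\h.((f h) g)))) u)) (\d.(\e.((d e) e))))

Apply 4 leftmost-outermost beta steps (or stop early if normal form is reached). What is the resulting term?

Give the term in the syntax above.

Step 0: (((((\f.(\g.(\h.((f h) g)))) (\d.(\e.((d e) e)))) ((\f.(\g.(\h.(f (g h))))) r)) ((\f.(\g.(\h.((f h) g)))) u)) (\d.(\e.((d e) e))))
Step 1: ((((\g.(\h.(((\d.(\e.((d e) e))) h) g))) ((\f.(\g.(\h.(f (g h))))) r)) ((\f.(\g.(\h.((f h) g)))) u)) (\d.(\e.((d e) e))))
Step 2: (((\h.(((\d.(\e.((d e) e))) h) ((\f.(\g.(\h.(f (g h))))) r))) ((\f.(\g.(\h.((f h) g)))) u)) (\d.(\e.((d e) e))))
Step 3: ((((\d.(\e.((d e) e))) ((\f.(\g.(\h.((f h) g)))) u)) ((\f.(\g.(\h.(f (g h))))) r)) (\d.(\e.((d e) e))))
Step 4: (((\e.((((\f.(\g.(\h.((f h) g)))) u) e) e)) ((\f.(\g.(\h.(f (g h))))) r)) (\d.(\e.((d e) e))))

Answer: (((\e.((((\f.(\g.(\h.((f h) g)))) u) e) e)) ((\f.(\g.(\h.(f (g h))))) r)) (\d.(\e.((d e) e))))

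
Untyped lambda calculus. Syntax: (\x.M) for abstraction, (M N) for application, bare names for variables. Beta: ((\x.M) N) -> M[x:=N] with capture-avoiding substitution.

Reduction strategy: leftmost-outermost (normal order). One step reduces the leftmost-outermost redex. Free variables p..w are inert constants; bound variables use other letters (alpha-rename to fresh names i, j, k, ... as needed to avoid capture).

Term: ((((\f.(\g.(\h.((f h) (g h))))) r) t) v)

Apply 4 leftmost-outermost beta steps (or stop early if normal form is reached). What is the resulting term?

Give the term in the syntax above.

Step 0: ((((\f.(\g.(\h.((f h) (g h))))) r) t) v)
Step 1: (((\g.(\h.((r h) (g h)))) t) v)
Step 2: ((\h.((r h) (t h))) v)
Step 3: ((r v) (t v))
Step 4: (normal form reached)

Answer: ((r v) (t v))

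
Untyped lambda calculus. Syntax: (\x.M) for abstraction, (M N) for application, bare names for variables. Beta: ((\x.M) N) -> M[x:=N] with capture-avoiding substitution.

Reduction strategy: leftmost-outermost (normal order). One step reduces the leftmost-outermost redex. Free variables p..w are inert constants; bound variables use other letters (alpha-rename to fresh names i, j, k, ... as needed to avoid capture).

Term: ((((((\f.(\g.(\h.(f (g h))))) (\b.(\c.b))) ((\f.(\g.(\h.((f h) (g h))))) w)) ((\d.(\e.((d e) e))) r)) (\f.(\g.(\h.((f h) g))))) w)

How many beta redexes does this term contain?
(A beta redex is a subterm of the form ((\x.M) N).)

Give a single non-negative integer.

Answer: 3

Derivation:
Term: ((((((\f.(\g.(\h.(f (g h))))) (\b.(\c.b))) ((\f.(\g.(\h.((f h) (g h))))) w)) ((\d.(\e.((d e) e))) r)) (\f.(\g.(\h.((f h) g))))) w)
  Redex: ((\f.(\g.(\h.(f (g h))))) (\b.(\c.b)))
  Redex: ((\f.(\g.(\h.((f h) (g h))))) w)
  Redex: ((\d.(\e.((d e) e))) r)
Total redexes: 3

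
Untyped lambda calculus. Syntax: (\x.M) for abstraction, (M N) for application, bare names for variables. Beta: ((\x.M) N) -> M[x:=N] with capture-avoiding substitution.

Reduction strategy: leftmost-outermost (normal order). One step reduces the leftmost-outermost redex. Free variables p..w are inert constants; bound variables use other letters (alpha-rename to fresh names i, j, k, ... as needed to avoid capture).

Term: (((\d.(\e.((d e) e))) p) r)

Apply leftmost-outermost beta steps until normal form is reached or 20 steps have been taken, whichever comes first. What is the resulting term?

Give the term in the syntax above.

Step 0: (((\d.(\e.((d e) e))) p) r)
Step 1: ((\e.((p e) e)) r)
Step 2: ((p r) r)

Answer: ((p r) r)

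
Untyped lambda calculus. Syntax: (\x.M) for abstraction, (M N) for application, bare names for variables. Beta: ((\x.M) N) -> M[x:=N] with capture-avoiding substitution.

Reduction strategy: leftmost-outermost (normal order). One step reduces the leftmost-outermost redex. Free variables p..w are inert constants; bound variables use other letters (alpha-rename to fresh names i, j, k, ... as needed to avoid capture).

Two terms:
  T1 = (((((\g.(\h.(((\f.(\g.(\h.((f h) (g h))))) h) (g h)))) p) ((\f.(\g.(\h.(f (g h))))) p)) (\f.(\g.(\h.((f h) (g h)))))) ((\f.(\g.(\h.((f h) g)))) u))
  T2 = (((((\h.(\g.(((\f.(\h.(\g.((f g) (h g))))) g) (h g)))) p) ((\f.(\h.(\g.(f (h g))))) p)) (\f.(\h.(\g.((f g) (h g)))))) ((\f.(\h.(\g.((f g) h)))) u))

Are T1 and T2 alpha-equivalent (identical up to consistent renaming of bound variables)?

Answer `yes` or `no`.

Answer: yes

Derivation:
Term 1: (((((\g.(\h.(((\f.(\g.(\h.((f h) (g h))))) h) (g h)))) p) ((\f.(\g.(\h.(f (g h))))) p)) (\f.(\g.(\h.((f h) (g h)))))) ((\f.(\g.(\h.((f h) g)))) u))
Term 2: (((((\h.(\g.(((\f.(\h.(\g.((f g) (h g))))) g) (h g)))) p) ((\f.(\h.(\g.(f (h g))))) p)) (\f.(\h.(\g.((f g) (h g)))))) ((\f.(\h.(\g.((f g) h)))) u))
Alpha-equivalence: compare structure up to binder renaming.
Result: True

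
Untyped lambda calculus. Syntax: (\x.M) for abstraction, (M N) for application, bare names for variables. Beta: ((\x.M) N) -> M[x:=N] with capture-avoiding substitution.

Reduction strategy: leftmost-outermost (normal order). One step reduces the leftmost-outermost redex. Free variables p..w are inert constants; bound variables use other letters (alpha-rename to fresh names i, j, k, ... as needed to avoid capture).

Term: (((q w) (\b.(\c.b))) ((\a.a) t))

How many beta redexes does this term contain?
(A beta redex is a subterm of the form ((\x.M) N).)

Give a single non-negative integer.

Answer: 1

Derivation:
Term: (((q w) (\b.(\c.b))) ((\a.a) t))
  Redex: ((\a.a) t)
Total redexes: 1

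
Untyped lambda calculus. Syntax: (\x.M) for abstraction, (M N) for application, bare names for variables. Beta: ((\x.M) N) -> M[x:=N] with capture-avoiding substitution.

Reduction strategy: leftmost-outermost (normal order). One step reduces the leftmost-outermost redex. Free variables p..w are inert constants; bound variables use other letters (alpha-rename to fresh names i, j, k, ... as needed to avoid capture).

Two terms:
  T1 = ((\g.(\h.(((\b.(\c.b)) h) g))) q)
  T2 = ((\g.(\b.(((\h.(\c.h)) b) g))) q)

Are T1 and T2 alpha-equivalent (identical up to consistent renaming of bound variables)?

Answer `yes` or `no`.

Term 1: ((\g.(\h.(((\b.(\c.b)) h) g))) q)
Term 2: ((\g.(\b.(((\h.(\c.h)) b) g))) q)
Alpha-equivalence: compare structure up to binder renaming.
Result: True

Answer: yes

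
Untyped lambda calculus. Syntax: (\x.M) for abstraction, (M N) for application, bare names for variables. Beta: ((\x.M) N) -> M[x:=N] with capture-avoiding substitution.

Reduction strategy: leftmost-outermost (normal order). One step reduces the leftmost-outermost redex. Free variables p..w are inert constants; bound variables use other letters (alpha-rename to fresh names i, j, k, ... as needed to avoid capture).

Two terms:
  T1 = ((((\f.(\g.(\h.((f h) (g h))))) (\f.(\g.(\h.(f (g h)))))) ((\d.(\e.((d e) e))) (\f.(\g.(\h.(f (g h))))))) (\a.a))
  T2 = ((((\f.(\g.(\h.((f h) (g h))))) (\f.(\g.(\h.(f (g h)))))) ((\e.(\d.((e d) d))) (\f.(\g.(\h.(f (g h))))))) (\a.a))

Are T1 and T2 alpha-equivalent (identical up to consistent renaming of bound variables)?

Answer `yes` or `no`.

Term 1: ((((\f.(\g.(\h.((f h) (g h))))) (\f.(\g.(\h.(f (g h)))))) ((\d.(\e.((d e) e))) (\f.(\g.(\h.(f (g h))))))) (\a.a))
Term 2: ((((\f.(\g.(\h.((f h) (g h))))) (\f.(\g.(\h.(f (g h)))))) ((\e.(\d.((e d) d))) (\f.(\g.(\h.(f (g h))))))) (\a.a))
Alpha-equivalence: compare structure up to binder renaming.
Result: True

Answer: yes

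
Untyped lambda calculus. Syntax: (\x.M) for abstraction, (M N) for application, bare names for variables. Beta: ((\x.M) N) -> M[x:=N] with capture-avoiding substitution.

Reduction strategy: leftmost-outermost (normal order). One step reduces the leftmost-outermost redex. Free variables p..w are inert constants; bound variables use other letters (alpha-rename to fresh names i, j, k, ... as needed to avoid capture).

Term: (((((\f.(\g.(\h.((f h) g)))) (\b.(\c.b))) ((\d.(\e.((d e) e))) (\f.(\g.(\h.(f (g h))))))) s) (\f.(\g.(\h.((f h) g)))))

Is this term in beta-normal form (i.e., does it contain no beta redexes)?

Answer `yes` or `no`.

Term: (((((\f.(\g.(\h.((f h) g)))) (\b.(\c.b))) ((\d.(\e.((d e) e))) (\f.(\g.(\h.(f (g h))))))) s) (\f.(\g.(\h.((f h) g)))))
Found 2 beta redex(es).

Answer: no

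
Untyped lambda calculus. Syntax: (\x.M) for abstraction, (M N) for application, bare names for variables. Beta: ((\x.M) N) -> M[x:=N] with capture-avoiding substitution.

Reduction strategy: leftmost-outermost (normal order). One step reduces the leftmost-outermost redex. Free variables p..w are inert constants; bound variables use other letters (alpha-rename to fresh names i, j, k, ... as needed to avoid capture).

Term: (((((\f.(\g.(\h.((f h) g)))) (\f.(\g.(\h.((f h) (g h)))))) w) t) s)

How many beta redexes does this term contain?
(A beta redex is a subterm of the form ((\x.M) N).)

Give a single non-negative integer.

Term: (((((\f.(\g.(\h.((f h) g)))) (\f.(\g.(\h.((f h) (g h)))))) w) t) s)
  Redex: ((\f.(\g.(\h.((f h) g)))) (\f.(\g.(\h.((f h) (g h))))))
Total redexes: 1

Answer: 1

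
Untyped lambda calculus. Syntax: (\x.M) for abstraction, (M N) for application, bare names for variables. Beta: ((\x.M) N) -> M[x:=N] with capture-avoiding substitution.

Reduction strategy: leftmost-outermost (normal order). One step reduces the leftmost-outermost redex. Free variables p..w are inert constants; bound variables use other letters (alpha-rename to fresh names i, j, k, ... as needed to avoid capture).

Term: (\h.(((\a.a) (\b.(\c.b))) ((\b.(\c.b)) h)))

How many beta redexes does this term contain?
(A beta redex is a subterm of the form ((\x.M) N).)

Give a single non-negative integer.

Answer: 2

Derivation:
Term: (\h.(((\a.a) (\b.(\c.b))) ((\b.(\c.b)) h)))
  Redex: ((\a.a) (\b.(\c.b)))
  Redex: ((\b.(\c.b)) h)
Total redexes: 2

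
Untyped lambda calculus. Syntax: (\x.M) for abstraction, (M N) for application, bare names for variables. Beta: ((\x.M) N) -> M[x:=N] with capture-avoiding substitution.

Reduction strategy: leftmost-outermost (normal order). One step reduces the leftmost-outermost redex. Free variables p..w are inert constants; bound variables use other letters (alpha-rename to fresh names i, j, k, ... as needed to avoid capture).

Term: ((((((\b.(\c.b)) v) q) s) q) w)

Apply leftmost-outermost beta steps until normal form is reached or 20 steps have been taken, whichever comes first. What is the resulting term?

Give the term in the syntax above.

Answer: (((v s) q) w)

Derivation:
Step 0: ((((((\b.(\c.b)) v) q) s) q) w)
Step 1: (((((\c.v) q) s) q) w)
Step 2: (((v s) q) w)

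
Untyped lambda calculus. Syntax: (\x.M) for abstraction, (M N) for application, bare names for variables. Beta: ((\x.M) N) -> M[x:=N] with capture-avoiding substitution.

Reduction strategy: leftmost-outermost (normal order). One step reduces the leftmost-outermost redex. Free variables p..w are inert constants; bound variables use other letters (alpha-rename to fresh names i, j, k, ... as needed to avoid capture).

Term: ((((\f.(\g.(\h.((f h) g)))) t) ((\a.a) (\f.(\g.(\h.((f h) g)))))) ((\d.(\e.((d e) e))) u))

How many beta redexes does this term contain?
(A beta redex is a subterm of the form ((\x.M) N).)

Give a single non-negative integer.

Term: ((((\f.(\g.(\h.((f h) g)))) t) ((\a.a) (\f.(\g.(\h.((f h) g)))))) ((\d.(\e.((d e) e))) u))
  Redex: ((\f.(\g.(\h.((f h) g)))) t)
  Redex: ((\a.a) (\f.(\g.(\h.((f h) g)))))
  Redex: ((\d.(\e.((d e) e))) u)
Total redexes: 3

Answer: 3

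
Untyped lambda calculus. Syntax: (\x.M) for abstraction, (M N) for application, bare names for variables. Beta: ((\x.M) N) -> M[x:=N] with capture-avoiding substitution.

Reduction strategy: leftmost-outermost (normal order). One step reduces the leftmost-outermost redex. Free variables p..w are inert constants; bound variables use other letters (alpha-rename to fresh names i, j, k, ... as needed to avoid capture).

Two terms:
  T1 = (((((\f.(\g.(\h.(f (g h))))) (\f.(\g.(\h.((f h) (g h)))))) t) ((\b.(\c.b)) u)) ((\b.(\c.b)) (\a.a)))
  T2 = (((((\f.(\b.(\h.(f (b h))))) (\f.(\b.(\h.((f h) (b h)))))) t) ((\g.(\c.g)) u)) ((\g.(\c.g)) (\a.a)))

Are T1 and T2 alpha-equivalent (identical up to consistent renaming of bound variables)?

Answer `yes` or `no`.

Term 1: (((((\f.(\g.(\h.(f (g h))))) (\f.(\g.(\h.((f h) (g h)))))) t) ((\b.(\c.b)) u)) ((\b.(\c.b)) (\a.a)))
Term 2: (((((\f.(\b.(\h.(f (b h))))) (\f.(\b.(\h.((f h) (b h)))))) t) ((\g.(\c.g)) u)) ((\g.(\c.g)) (\a.a)))
Alpha-equivalence: compare structure up to binder renaming.
Result: True

Answer: yes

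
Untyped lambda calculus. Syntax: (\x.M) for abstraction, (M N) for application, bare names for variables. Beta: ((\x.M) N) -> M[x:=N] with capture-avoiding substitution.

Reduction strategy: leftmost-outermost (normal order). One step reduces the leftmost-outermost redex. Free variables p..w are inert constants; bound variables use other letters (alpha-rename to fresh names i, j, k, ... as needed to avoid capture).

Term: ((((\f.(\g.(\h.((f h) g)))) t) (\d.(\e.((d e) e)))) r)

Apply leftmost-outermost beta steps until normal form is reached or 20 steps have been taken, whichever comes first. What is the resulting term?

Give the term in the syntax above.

Answer: ((t r) (\d.(\e.((d e) e))))

Derivation:
Step 0: ((((\f.(\g.(\h.((f h) g)))) t) (\d.(\e.((d e) e)))) r)
Step 1: (((\g.(\h.((t h) g))) (\d.(\e.((d e) e)))) r)
Step 2: ((\h.((t h) (\d.(\e.((d e) e))))) r)
Step 3: ((t r) (\d.(\e.((d e) e))))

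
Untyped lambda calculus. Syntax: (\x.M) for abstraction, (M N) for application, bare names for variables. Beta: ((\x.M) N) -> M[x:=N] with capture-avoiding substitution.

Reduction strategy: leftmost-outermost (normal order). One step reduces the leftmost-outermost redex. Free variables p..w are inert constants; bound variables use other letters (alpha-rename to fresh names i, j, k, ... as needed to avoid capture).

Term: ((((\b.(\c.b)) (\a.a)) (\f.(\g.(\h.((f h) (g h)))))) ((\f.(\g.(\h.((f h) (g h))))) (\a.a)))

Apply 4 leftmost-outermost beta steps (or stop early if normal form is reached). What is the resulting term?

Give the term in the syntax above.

Step 0: ((((\b.(\c.b)) (\a.a)) (\f.(\g.(\h.((f h) (g h)))))) ((\f.(\g.(\h.((f h) (g h))))) (\a.a)))
Step 1: (((\c.(\a.a)) (\f.(\g.(\h.((f h) (g h)))))) ((\f.(\g.(\h.((f h) (g h))))) (\a.a)))
Step 2: ((\a.a) ((\f.(\g.(\h.((f h) (g h))))) (\a.a)))
Step 3: ((\f.(\g.(\h.((f h) (g h))))) (\a.a))
Step 4: (\g.(\h.(((\a.a) h) (g h))))

Answer: (\g.(\h.(((\a.a) h) (g h))))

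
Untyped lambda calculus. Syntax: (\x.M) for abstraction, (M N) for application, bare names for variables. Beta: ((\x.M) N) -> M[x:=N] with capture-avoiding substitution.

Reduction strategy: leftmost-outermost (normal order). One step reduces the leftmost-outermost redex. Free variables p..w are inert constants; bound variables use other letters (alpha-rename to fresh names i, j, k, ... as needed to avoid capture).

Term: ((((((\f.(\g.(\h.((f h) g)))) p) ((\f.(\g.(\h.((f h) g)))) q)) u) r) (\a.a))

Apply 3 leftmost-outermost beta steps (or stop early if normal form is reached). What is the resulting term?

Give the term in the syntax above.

Answer: ((((p u) ((\f.(\g.(\h.((f h) g)))) q)) r) (\a.a))

Derivation:
Step 0: ((((((\f.(\g.(\h.((f h) g)))) p) ((\f.(\g.(\h.((f h) g)))) q)) u) r) (\a.a))
Step 1: (((((\g.(\h.((p h) g))) ((\f.(\g.(\h.((f h) g)))) q)) u) r) (\a.a))
Step 2: ((((\h.((p h) ((\f.(\g.(\h.((f h) g)))) q))) u) r) (\a.a))
Step 3: ((((p u) ((\f.(\g.(\h.((f h) g)))) q)) r) (\a.a))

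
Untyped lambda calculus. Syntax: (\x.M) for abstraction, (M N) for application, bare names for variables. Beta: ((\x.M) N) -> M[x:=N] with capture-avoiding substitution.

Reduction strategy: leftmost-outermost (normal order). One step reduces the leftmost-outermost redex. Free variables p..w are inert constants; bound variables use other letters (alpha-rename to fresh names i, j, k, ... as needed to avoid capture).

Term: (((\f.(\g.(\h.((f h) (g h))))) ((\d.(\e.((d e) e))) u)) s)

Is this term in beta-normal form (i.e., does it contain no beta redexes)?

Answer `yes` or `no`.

Term: (((\f.(\g.(\h.((f h) (g h))))) ((\d.(\e.((d e) e))) u)) s)
Found 2 beta redex(es).

Answer: no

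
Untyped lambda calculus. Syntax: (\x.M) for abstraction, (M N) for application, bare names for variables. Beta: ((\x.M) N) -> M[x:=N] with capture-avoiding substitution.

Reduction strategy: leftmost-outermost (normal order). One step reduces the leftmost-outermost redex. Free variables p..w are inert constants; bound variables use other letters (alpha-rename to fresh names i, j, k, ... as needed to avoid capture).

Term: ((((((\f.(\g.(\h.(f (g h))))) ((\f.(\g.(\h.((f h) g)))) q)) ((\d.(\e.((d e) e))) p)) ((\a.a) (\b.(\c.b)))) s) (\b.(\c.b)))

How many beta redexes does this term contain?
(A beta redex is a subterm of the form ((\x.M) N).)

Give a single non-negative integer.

Term: ((((((\f.(\g.(\h.(f (g h))))) ((\f.(\g.(\h.((f h) g)))) q)) ((\d.(\e.((d e) e))) p)) ((\a.a) (\b.(\c.b)))) s) (\b.(\c.b)))
  Redex: ((\f.(\g.(\h.(f (g h))))) ((\f.(\g.(\h.((f h) g)))) q))
  Redex: ((\f.(\g.(\h.((f h) g)))) q)
  Redex: ((\d.(\e.((d e) e))) p)
  Redex: ((\a.a) (\b.(\c.b)))
Total redexes: 4

Answer: 4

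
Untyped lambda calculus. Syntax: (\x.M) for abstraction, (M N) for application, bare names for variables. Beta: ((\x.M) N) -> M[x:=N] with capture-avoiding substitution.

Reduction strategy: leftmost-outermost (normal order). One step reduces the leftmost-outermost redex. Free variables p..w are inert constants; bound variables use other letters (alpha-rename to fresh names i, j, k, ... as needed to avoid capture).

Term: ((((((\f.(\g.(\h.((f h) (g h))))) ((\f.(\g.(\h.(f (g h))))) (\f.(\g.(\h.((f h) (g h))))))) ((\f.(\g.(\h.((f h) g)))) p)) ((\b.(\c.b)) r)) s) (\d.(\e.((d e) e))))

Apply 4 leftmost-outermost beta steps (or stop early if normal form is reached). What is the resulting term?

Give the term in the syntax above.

Step 0: ((((((\f.(\g.(\h.((f h) (g h))))) ((\f.(\g.(\h.(f (g h))))) (\f.(\g.(\h.((f h) (g h))))))) ((\f.(\g.(\h.((f h) g)))) p)) ((\b.(\c.b)) r)) s) (\d.(\e.((d e) e))))
Step 1: (((((\g.(\h.((((\f.(\g.(\h.(f (g h))))) (\f.(\g.(\h.((f h) (g h)))))) h) (g h)))) ((\f.(\g.(\h.((f h) g)))) p)) ((\b.(\c.b)) r)) s) (\d.(\e.((d e) e))))
Step 2: ((((\h.((((\f.(\g.(\h.(f (g h))))) (\f.(\g.(\h.((f h) (g h)))))) h) (((\f.(\g.(\h.((f h) g)))) p) h))) ((\b.(\c.b)) r)) s) (\d.(\e.((d e) e))))
Step 3: ((((((\f.(\g.(\h.(f (g h))))) (\f.(\g.(\h.((f h) (g h)))))) ((\b.(\c.b)) r)) (((\f.(\g.(\h.((f h) g)))) p) ((\b.(\c.b)) r))) s) (\d.(\e.((d e) e))))
Step 4: (((((\g.(\h.((\f.(\g.(\h.((f h) (g h))))) (g h)))) ((\b.(\c.b)) r)) (((\f.(\g.(\h.((f h) g)))) p) ((\b.(\c.b)) r))) s) (\d.(\e.((d e) e))))

Answer: (((((\g.(\h.((\f.(\g.(\h.((f h) (g h))))) (g h)))) ((\b.(\c.b)) r)) (((\f.(\g.(\h.((f h) g)))) p) ((\b.(\c.b)) r))) s) (\d.(\e.((d e) e))))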